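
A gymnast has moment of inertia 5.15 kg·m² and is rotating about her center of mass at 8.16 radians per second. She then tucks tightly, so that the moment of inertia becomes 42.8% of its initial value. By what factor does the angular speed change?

ω₂/ω₁ ≈ 2.34

With no external torque about the axis, L is conserved: I₁ω₁ = I₂ω₂.
I₂ = 0.428 × 5.15 = 2.204 kg·m².
ω₂/ω₁ = I₁/I₂ = 5.150 / 2.204 = 2.336.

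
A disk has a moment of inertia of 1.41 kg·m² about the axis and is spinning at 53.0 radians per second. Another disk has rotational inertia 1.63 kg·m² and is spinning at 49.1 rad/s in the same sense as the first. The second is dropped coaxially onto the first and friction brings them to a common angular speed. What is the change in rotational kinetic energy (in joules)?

The coupling torques are internal; angular momentum about the shared axis is conserved.
Taking A's sense as positive: L = (1.410)(53.0) + (1.630)(49.1) = 154.8 kg·m²·rad/s.
Combined I = 1.410 + 1.630 = 3.040 kg·m².
ω_f = L / I = 154.8 / 3.040 = 50.91 rad/s.
KE_i = ½ΣIω² = 3945 J; KE_f = ½(3.040)(50.91)² = 3939 J.

ΔKE ≈ -5.75 J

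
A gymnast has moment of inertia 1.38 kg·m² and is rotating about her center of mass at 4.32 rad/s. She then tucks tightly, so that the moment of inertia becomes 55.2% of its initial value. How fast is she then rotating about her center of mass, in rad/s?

ω₂ ≈ 7.83 rad/s

Angular momentum about the spin axis is conserved since the torque about it is zero.
I₂ = 0.552 × 1.38 = 0.7618 kg·m².
ω₂ = I₁ω₁ / I₂ = (1.380)(4.32 rad/s) / (0.7618) = 7.826 rad/s.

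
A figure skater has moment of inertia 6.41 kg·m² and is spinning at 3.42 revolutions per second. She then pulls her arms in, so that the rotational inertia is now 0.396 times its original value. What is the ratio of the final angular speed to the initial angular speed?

ω₂/ω₁ ≈ 2.53

Angular momentum about the spin axis is conserved since the torque about it is zero.
I₂ = 0.396 × 6.41 = 2.538 kg·m².
ω₂/ω₁ = I₁/I₂ = 6.410 / 2.538 = 2.525.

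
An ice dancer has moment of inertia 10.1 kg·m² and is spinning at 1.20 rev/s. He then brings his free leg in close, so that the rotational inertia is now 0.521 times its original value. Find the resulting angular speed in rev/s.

Angular momentum about the spin axis is conserved since the torque about it is zero.
I₂ = 0.521 × 10.1 = 5.262 kg·m².
ω₂ = I₁ω₁ / I₂ = (10.10)(1.20 rev/s) / (5.262) = 2.303 rev/s.

ω₂ ≈ 2.30 rev/s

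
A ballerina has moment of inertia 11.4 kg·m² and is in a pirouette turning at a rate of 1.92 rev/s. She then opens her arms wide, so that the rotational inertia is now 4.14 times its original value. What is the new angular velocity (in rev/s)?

ω₂ ≈ 0.464 rev/s

No external torque acts about the spin axis, so angular momentum is conserved.
I₂ = 4.14 × 11.4 = 47.20 kg·m².
ω₂ = I₁ω₁ / I₂ = (11.40)(1.92 rev/s) / (47.20) = 0.4638 rev/s.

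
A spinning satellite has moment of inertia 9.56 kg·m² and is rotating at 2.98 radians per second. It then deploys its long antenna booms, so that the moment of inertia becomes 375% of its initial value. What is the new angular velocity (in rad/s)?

Angular momentum about the spin axis is conserved since the torque about it is zero.
I₂ = 3.75 × 9.56 = 35.85 kg·m².
ω₂ = I₁ω₁ / I₂ = (9.560)(2.98 rad/s) / (35.85) = 0.7947 rad/s.

ω₂ ≈ 0.795 rad/s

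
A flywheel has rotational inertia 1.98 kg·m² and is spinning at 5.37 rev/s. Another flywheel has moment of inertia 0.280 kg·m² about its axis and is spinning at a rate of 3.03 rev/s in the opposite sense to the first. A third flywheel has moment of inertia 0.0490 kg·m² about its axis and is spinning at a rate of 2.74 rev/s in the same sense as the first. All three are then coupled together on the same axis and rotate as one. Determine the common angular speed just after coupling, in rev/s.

The coupling torques are internal; angular momentum about the shared axis is conserved.
Taking A's sense as positive: L = (1.980)(5.37) − (0.2800)(3.03) + (0.04900)(2.74) = 9.918 kg·m²·rev/s.
Combined I = 1.980 + 0.2800 + 0.04900 = 2.309 kg·m².
ω_f = L / I = 9.918 / 2.309 = 4.296 rev/s.

|ω_f| ≈ 4.30 rev/s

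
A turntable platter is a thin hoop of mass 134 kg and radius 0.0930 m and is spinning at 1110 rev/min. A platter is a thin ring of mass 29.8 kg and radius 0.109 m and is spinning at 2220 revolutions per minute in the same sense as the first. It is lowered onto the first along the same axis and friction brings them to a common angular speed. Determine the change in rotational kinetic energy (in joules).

ΔKE ≈ -1830 J

The coupling torques are internal; angular momentum about the shared axis is conserved.
Moments of inertia: I_A = (134)(0.0930)² = 1.159 kg·m²; I_B = (29.8)(0.109)² = 0.3541 kg·m².
Taking A's sense as positive: L = (1.159)(1110) + (0.3541)(2220) = 2072 kg·m²·rpm.
Combined I = 1.159 + 0.3541 = 1.513 kg·m².
ω_f = L / I = 2072 / 1.513 = 1370 rpm.
KE_i = ½ΣIω² = 17400 J; KE_f = ½(1.513)(143.4)² = 15570 J.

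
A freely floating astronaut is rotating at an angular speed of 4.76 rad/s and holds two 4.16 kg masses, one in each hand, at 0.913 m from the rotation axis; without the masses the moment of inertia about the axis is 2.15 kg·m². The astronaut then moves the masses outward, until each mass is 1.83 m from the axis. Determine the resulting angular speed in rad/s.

ω₂ ≈ 1.44 rad/s

No external torque acts about the spin axis, so angular momentum is conserved.
I₁ = 2.15 + 2(4.16)(0.913)² = 9.085 kg·m²; I₂ = 2.15 + 2(4.16)(1.83)² = 30.01 kg·m².
ω₂ = I₁ω₁ / I₂ = (9.085)(4.76 rad/s) / (30.01) = 1.441 rad/s.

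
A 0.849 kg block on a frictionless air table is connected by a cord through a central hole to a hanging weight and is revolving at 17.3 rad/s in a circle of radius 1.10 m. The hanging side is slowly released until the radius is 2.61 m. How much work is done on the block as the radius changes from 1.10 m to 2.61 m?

W ≈ -126 J

No torque about the axis ⇒ m r₁² ω₁ = m r₂² ω₂.
ω₂ = ω₁ (r₁/r₂)² = (17.3)(1.10/2.61)² = 3.073 rad/s.
W = ΔKE = ½m(v₂² − v₁²) = -126.4 J.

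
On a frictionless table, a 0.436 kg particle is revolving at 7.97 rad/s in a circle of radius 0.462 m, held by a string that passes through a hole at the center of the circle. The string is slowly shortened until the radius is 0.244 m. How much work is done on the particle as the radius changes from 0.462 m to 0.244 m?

No torque about the axis ⇒ m r₁² ω₁ = m r₂² ω₂.
ω₂ = ω₁ (r₁/r₂)² = (7.97)(0.462/0.244)² = 28.57 rad/s.
W = ΔKE = ½m(v₂² − v₁²) = 7.641 J.

W ≈ 7.64 J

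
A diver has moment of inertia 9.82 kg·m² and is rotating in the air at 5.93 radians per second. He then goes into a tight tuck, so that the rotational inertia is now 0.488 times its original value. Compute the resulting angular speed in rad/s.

ω₂ ≈ 12.2 rad/s

Angular momentum about the spin axis is conserved since the torque about it is zero.
I₂ = 0.488 × 9.82 = 4.792 kg·m².
ω₂ = I₁ω₁ / I₂ = (9.820)(5.93 rad/s) / (4.792) = 12.15 rad/s.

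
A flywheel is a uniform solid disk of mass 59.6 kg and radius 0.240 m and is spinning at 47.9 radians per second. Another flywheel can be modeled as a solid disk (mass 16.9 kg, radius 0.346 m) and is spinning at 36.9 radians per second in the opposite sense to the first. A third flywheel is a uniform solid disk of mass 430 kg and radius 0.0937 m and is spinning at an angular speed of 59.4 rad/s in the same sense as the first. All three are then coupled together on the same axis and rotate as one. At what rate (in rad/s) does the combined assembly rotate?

No external torque acts about the common axis, so total angular momentum is conserved.
Moments of inertia: I_A = ½(59.6)(0.240)² = 1.716 kg·m²; I_B = ½(16.9)(0.346)² = 1.012 kg·m²; I_C = ½(430)(0.0937)² = 1.888 kg·m².
Taking A's sense as positive: L = (1.716)(47.9) − (1.012)(36.9) + (1.888)(59.4) = 157.0 kg·m²·rad/s.
Combined I = 1.716 + 1.012 + 1.888 = 4.616 kg·m².
ω_f = L / I = 157.0 / 4.616 = 34.02 rad/s.

|ω_f| ≈ 34.0 rad/s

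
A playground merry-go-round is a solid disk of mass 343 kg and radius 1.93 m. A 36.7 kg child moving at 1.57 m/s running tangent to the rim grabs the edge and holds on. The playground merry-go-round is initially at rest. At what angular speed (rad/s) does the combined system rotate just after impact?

|ω_f| ≈ 0.143 rad/s

About the axle the impulsive forces during the collision are internal, so angular momentum about that axis is conserved.
I_p = ½(343)(1.93)² = 638.8 kg·m². Taking the sense of the child's angular momentum as positive, L_{child} = m v R = (36.7)(1.57)(1.93) = 111.2 kg·m²/s.
L_i = 0 + 111.2 = 111.2 kg·m²/s.
After sticking, I_f = I_p + m R² = 638.8 + (36.7)(1.93)² = 775.5 kg·m².
ω_f = L_i / I_f = 111.2 / 775.5 = 0.1434 rad/s.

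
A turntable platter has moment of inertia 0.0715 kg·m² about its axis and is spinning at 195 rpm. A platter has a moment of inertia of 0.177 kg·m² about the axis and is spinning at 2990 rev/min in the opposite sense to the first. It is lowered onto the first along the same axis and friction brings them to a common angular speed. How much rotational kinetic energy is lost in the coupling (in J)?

ΔKE lost ≈ 2830 J

No external torque acts about the common axis, so total angular momentum is conserved.
Taking A's sense as positive: L = (0.07150)(195) − (0.1770)(2990) = -515.3 kg·m²·rpm.
Combined I = 0.07150 + 0.1770 = 0.2485 kg·m².
ω_f = L / I = -515.3 / 0.2485 = -2074 rpm.
KE_i = ½ΣIω² = 8691 J; KE_f = ½(0.2485)(217.1)² = 5859 J.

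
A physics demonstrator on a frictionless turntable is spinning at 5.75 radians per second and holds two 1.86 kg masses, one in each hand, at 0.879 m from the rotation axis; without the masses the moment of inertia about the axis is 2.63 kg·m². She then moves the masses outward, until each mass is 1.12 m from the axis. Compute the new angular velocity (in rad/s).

Angular momentum about the spin axis is conserved since the torque about it is zero.
I₁ = 2.63 + 2(1.86)(0.879)² = 5.504 kg·m²; I₂ = 2.63 + 2(1.86)(1.12)² = 7.296 kg·m².
ω₂ = I₁ω₁ / I₂ = (5.504)(5.75 rad/s) / (7.296) = 4.338 rad/s.

ω₂ ≈ 4.34 rad/s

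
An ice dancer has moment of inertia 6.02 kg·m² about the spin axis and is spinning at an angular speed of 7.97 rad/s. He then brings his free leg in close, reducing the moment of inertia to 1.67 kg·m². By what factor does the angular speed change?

ω₂/ω₁ ≈ 3.60

With no external torque about the axis, L is conserved: I₁ω₁ = I₂ω₂.
ω₂/ω₁ = I₁/I₂ = 6.020 / 1.670 = 3.605.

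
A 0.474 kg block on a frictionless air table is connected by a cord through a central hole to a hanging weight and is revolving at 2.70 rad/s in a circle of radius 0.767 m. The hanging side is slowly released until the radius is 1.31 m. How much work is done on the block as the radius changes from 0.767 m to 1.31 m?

W ≈ -0.668 J

No torque about the axis ⇒ m r₁² ω₁ = m r₂² ω₂.
ω₂ = ω₁ (r₁/r₂)² = (2.70)(0.767/1.31)² = 0.9256 rad/s.
W = ΔKE = ½m(v₂² − v₁²) = -0.6680 J.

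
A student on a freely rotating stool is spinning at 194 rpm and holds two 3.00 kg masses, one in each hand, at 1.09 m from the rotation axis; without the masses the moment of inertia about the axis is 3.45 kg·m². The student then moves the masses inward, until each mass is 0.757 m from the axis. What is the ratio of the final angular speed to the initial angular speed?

Angular momentum about the spin axis is conserved since the torque about it is zero.
I₁ = 3.45 + 2(3.00)(1.09)² = 10.58 kg·m²; I₂ = 3.45 + 2(3.00)(0.757)² = 6.888 kg·m².
ω₂/ω₁ = I₁/I₂ = 10.58 / 6.888 = 1.536.

ω₂/ω₁ ≈ 1.54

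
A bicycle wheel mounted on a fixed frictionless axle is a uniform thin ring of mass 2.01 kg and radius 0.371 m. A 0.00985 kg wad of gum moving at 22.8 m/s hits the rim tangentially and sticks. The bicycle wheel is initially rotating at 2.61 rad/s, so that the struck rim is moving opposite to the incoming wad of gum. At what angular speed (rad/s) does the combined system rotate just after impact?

The axle reaction passes through the axle and exerts no torque about it; angular momentum about the axle is conserved through the impact.
I_p = (2.01)(0.371)² = 0.2767 kg·m². Taking the sense of the wad of gum's angular momentum as positive, L_{wad} = m v R = (0.00985)(22.8)(0.371) = 0.08332 kg·m²/s.
L_i = −I_p ω_p + m v R = −(0.2767)(2.61) + 0.08332 = -0.6388 kg·m²/s.
After sticking, I_f = I_p + m R² = 0.2767 + (0.00985)(0.371)² = 0.2780 kg·m².
ω_f = L_i / I_f = -0.6388 / 0.2780 = -2.298 rad/s.

|ω_f| ≈ 2.30 rad/s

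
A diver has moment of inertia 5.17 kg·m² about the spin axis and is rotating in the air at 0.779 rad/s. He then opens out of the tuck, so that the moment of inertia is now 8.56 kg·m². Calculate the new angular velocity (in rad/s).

With no external torque about the axis, L is conserved: I₁ω₁ = I₂ω₂.
ω₂ = I₁ω₁ / I₂ = (5.170)(0.779 rad/s) / (8.560) = 0.4705 rad/s.

ω₂ ≈ 0.470 rad/s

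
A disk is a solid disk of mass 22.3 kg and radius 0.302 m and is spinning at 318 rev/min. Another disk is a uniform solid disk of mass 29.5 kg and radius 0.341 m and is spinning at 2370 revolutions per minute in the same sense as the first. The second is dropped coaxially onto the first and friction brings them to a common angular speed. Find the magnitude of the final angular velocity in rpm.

|ω_f| ≈ 1610 rpm

The coupling torques are internal; angular momentum about the shared axis is conserved.
Moments of inertia: I_A = ½(22.3)(0.302)² = 1.017 kg·m²; I_B = ½(29.5)(0.341)² = 1.715 kg·m².
Taking A's sense as positive: L = (1.017)(318) + (1.715)(2370) = 4388 kg·m²·rpm.
Combined I = 1.017 + 1.715 = 2.732 kg·m².
ω_f = L / I = 4388 / 2.732 = 1606 rpm.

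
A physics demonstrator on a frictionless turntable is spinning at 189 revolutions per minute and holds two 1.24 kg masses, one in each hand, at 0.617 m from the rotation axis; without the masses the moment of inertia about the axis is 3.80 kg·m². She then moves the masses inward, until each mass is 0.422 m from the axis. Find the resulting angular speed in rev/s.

With no external torque about the axis, L is conserved: I₁ω₁ = I₂ω₂.
I₁ = 3.80 + 2(1.24)(0.617)² = 4.744 kg·m²; I₂ = 3.80 + 2(1.24)(0.422)² = 4.242 kg·m².
ω₂ = I₁ω₁ / I₂ = (4.744)(189 rpm) / (4.242) = 211.4 rpm = 3.523 rev/s.

ω₂ ≈ 3.52 rev/s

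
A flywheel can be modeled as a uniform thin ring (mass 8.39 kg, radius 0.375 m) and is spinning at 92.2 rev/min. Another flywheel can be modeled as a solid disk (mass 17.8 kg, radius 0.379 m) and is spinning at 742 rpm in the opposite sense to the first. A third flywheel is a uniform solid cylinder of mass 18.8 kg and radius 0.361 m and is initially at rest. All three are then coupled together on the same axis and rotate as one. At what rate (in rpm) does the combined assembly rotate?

|ω_f| ≈ 228 rpm

No external torque acts about the common axis, so total angular momentum is conserved.
Moments of inertia: I_A = (8.39)(0.375)² = 1.180 kg·m²; I_B = ½(17.8)(0.379)² = 1.278 kg·m²; I_C = ½(18.8)(0.361)² = 1.225 kg·m².
Taking A's sense as positive: L = (1.180)(92.2) − (1.278)(742) = -839.8 kg·m²·rpm.
Combined I = 1.180 + 1.278 + 1.225 = 3.683 kg·m².
ω_f = L / I = -839.8 / 3.683 = -228.0 rpm.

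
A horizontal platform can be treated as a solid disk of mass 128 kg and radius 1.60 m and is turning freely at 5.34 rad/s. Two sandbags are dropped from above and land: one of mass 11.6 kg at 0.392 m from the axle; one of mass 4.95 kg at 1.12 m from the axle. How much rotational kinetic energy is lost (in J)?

energy lost ≈ 109 J

The added mass arrives with no angular momentum about the axle, and any external torque about the axle is negligible, so the system's angular momentum is conserved.
I_p = ½(128)(1.60)² = 163.8 kg·m².
Added inertia Σmr² = (11.6)(0.392)² + (4.95)(1.12)² = 7.992 kg·m²; I_f = 163.8 + 7.992 = 171.8 kg·m².
ω_f = I_p ω_i / I_f = (163.8)(5.34) / 171.8 = 5.092 rad/s.
KE_i = ½(163.8)(5.340 rad/s)² = 2336 J; KE_f = ½(171.8)(5.092)² = 2227 J.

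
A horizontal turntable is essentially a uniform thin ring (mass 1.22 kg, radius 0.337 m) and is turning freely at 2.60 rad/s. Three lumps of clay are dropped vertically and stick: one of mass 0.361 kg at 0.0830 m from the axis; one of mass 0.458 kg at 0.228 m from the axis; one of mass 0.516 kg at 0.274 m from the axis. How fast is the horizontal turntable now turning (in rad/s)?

ω_f ≈ 1.77 rad/s

The added mass arrives with no angular momentum about the axis, and any external torque about the axis is negligible, so the system's angular momentum is conserved.
I_p = (1.22)(0.337)² = 0.1386 kg·m².
Added inertia Σmr² = (0.361)(0.0830)² + (0.458)(0.228)² + (0.516)(0.274)² = 0.06503 kg·m²; I_f = 0.1386 + 0.06503 = 0.2036 kg·m².
ω_f = I_p ω_i / I_f = (0.1386)(2.60) / 0.2036 = 1.769 rad/s.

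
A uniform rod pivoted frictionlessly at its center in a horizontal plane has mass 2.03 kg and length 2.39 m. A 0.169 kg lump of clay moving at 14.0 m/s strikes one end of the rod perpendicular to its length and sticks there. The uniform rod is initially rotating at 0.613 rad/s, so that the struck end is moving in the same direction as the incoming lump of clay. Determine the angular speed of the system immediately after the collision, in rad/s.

The axle reaction passes through the pivot and exerts no torque about it; angular momentum about the pivot is conserved through the impact.
I_p = (1/12)(2.03)(2.39)² = 0.9663 kg·m². Taking the sense of the lump of clay's angular momentum as positive, L_{lump} = m v R = (0.169)(14.0)(2.39/2) = 2.827 kg·m²/s.
L_i = +I_p ω_p + m v R = +(0.9663)(0.613) + 2.827 = 3.420 kg·m²/s.
After sticking, I_f = I_p + m R² = 0.9663 + (0.169)(2.39/2)² = 1.208 kg·m².
ω_f = L_i / I_f = 3.420 / 1.208 = 2.832 rad/s.

|ω_f| ≈ 2.83 rad/s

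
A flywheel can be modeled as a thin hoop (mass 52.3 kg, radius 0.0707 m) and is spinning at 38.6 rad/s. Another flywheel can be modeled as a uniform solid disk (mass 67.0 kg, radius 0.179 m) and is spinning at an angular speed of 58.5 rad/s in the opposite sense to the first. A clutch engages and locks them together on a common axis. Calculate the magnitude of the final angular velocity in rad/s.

|ω_f| ≈ 39.5 rad/s

No external torque acts about the common axis, so total angular momentum is conserved.
Moments of inertia: I_A = (52.3)(0.0707)² = 0.2614 kg·m²; I_B = ½(67.0)(0.179)² = 1.073 kg·m².
Taking A's sense as positive: L = (0.2614)(38.6) − (1.073)(58.5) = -52.70 kg·m²·rad/s.
Combined I = 0.2614 + 1.073 = 1.335 kg·m².
ω_f = L / I = -52.70 / 1.335 = -39.48 rad/s.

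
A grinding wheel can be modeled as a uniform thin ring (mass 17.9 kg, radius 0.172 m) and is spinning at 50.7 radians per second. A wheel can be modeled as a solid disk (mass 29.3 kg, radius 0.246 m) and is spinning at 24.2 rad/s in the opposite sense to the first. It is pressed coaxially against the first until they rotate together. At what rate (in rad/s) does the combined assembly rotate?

The coupling torques are internal; angular momentum about the shared axis is conserved.
Moments of inertia: I_A = (17.9)(0.172)² = 0.5296 kg·m²; I_B = ½(29.3)(0.246)² = 0.8866 kg·m².
Taking A's sense as positive: L = (0.5296)(50.7) − (0.8866)(24.2) = 5.394 kg·m²·rad/s.
Combined I = 0.5296 + 0.8866 = 1.416 kg·m².
ω_f = L / I = 5.394 / 1.416 = 3.809 rad/s.

|ω_f| ≈ 3.81 rad/s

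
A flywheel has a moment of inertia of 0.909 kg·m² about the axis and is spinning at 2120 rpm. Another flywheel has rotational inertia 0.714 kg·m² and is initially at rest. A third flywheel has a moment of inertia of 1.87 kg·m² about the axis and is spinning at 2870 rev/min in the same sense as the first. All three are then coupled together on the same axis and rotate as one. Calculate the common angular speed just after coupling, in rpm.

The coupling torques are internal; angular momentum about the shared axis is conserved.
Taking A's sense as positive: L = (0.9090)(2120) + (1.870)(2870) = 7294 kg·m²·rpm.
Combined I = 0.9090 + 0.7140 + 1.870 = 3.493 kg·m².
ω_f = L / I = 7294 / 3.493 = 2088 rpm.

|ω_f| ≈ 2090 rpm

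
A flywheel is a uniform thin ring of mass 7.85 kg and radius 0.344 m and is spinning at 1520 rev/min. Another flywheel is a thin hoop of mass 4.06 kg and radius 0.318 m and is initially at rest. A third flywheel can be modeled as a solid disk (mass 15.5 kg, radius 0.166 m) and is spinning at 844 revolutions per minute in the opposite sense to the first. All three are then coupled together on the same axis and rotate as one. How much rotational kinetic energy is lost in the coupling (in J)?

ΔKE lost ≈ 7250 J

The coupling torques are internal; angular momentum about the shared axis is conserved.
Moments of inertia: I_A = (7.85)(0.344)² = 0.9289 kg·m²; I_B = (4.06)(0.318)² = 0.4106 kg·m²; I_C = ½(15.5)(0.166)² = 0.2136 kg·m².
Taking A's sense as positive: L = (0.9289)(1520) − (0.2136)(844) = 1232 kg·m²·rpm.
Combined I = 0.9289 + 0.4106 + 0.2136 = 1.553 kg·m².
ω_f = L / I = 1232 / 1.553 = 793.1 rpm.
KE_i = ½ΣIω² = 12600 J; KE_f = ½(1.553)(83.05)² = 5356 J.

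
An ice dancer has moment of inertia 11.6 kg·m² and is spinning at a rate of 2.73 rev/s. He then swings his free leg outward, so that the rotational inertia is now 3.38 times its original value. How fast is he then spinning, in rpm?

ω₂ ≈ 48.5 rpm

Angular momentum about the spin axis is conserved since the torque about it is zero.
I₂ = 3.38 × 11.6 = 39.21 kg·m².
ω₂ = I₁ω₁ / I₂ = (11.60)(2.73 rev/s) / (39.21) = 0.8077 rev/s = 48.46 rpm.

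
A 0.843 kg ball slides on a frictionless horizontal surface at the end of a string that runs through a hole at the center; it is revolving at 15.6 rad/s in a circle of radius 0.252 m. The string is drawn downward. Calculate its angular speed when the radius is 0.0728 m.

No torque about the axis ⇒ m r₁² ω₁ = m r₂² ω₂.
ω₂ = ω₁ (r₁/r₂)² = (15.6)(0.252/0.0728)² = 186.9 rad/s.

ω₂ ≈ 187 rad/s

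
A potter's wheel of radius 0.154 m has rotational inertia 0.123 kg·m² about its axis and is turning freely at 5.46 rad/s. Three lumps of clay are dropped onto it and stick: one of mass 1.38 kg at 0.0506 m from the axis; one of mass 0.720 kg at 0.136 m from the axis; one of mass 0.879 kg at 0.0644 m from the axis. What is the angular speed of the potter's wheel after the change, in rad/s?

The added mass arrives with no angular momentum about the axis, and any external torque about the axis is negligible, so the system's angular momentum is conserved.
Added inertia Σmr² = (1.38)(0.0506)² + (0.720)(0.136)² + (0.879)(0.0644)² = 0.02050 kg·m²; I_f = 0.1230 + 0.02050 = 0.1435 kg·m².
ω_f = I_p ω_i / I_f = (0.1230)(5.46) / 0.1435 = 4.680 rad/s.

ω_f ≈ 4.68 rad/s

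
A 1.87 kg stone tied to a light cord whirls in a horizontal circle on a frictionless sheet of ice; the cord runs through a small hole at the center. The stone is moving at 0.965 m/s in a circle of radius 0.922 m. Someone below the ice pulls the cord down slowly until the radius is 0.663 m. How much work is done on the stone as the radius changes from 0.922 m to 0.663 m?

W ≈ 0.813 J

The only horizontal force on the mass is along the cord (radial), so it exerts no torque about the hole and angular momentum m v r is conserved.
v₂ = v₁ r₁ / r₂ = (0.965)(0.922) / (0.663) = 1.342 m/s.
W = ΔKE = ½m(v₂² − v₁²) = 0.8131 J.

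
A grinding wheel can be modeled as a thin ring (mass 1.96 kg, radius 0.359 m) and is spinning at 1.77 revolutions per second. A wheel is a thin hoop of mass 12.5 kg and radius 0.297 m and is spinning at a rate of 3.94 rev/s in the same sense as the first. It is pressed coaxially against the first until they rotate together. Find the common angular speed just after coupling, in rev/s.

|ω_f| ≈ 3.54 rev/s

The coupling torques are internal; angular momentum about the shared axis is conserved.
Moments of inertia: I_A = (1.96)(0.359)² = 0.2526 kg·m²; I_B = (12.5)(0.297)² = 1.103 kg·m².
Taking A's sense as positive: L = (0.2526)(1.77) + (1.103)(3.94) = 4.791 kg·m²·rev/s.
Combined I = 0.2526 + 1.103 = 1.355 kg·m².
ω_f = L / I = 4.791 / 1.355 = 3.536 rev/s.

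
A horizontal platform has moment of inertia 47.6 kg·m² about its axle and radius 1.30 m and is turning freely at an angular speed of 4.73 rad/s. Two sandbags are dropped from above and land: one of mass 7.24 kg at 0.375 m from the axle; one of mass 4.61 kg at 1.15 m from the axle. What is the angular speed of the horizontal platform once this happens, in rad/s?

No external torque acts about the axle; L_before = L_after.
Added inertia Σmr² = (7.24)(0.375)² + (4.61)(1.15)² = 7.115 kg·m²; I_f = 47.60 + 7.115 = 54.71 kg·m².
ω_f = I_p ω_i / I_f = (47.60)(4.73) / 54.71 = 4.115 rad/s.

ω_f ≈ 4.11 rad/s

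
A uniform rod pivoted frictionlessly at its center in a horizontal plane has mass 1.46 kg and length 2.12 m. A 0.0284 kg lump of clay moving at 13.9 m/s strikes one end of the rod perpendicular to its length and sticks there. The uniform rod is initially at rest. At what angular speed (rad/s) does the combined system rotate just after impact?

|ω_f| ≈ 0.723 rad/s

The axle reaction passes through the pivot and exerts no torque about it; angular momentum about the pivot is conserved through the impact.
I_p = (1/12)(1.46)(2.12)² = 0.5468 kg·m². Taking the sense of the lump of clay's angular momentum as positive, L_{lump} = m v R = (0.0284)(13.9)(2.12/2) = 0.4184 kg·m²/s.
L_i = 0 + 0.4184 = 0.4184 kg·m²/s.
After sticking, I_f = I_p + m R² = 0.5468 + (0.0284)(2.12/2)² = 0.5787 kg·m².
ω_f = L_i / I_f = 0.4184 / 0.5787 = 0.7230 rad/s.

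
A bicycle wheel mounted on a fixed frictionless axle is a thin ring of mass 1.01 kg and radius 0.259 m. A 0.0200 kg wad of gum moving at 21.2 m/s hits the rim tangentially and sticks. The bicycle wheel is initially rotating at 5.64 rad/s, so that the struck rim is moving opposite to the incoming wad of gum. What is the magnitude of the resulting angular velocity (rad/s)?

|ω_f| ≈ 3.94 rad/s

About the axle the impulsive forces during the collision are internal, so angular momentum about that axis is conserved.
I_p = (1.01)(0.259)² = 0.06775 kg·m². Taking the sense of the wad of gum's angular momentum as positive, L_{wad} = m v R = (0.0200)(21.2)(0.259) = 0.1098 kg·m²/s.
L_i = −I_p ω_p + m v R = −(0.06775)(5.64) + 0.1098 = -0.2723 kg·m²/s.
After sticking, I_f = I_p + m R² = 0.06775 + (0.0200)(0.259)² = 0.06909 kg·m².
ω_f = L_i / I_f = -0.2723 / 0.06909 = -3.941 rad/s.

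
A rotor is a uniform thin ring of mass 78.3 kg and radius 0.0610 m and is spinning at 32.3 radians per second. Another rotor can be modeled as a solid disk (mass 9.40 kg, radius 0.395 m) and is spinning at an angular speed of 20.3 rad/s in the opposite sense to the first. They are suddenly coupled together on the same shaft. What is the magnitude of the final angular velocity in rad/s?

The coupling torques are internal; angular momentum about the shared axis is conserved.
Moments of inertia: I_A = (78.3)(0.0610)² = 0.2914 kg·m²; I_B = ½(9.40)(0.395)² = 0.7333 kg·m².
Taking A's sense as positive: L = (0.2914)(32.3) − (0.7333)(20.3) = -5.476 kg·m²·rad/s.
Combined I = 0.2914 + 0.7333 = 1.025 kg·m².
ω_f = L / I = -5.476 / 1.025 = -5.344 rad/s.

|ω_f| ≈ 5.34 rad/s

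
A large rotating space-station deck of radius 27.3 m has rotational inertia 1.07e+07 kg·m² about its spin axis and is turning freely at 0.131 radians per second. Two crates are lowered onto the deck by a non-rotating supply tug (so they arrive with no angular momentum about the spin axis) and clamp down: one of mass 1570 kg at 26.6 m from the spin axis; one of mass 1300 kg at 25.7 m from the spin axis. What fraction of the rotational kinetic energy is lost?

fraction ≈ 0.155

No external torque acts about the spin axis; L_before = L_after.
Added inertia Σmr² = (1570)(26.6)² + (1300)(25.7)² = 1.970e+06 kg·m²; I_f = 1.070e+07 + 1.970e+06 = 1.267e+07 kg·m².
ω_f = I_p ω_i / I_f = (1.070e+07)(0.131) / 1.267e+07 = 0.1106 rad/s.
KE_i = ½(1.070e+07)(0.1310 rad/s)² = 91810 J; KE_f = ½(1.267e+07)(0.1106)² = 77540 J.
Fraction lost = 0.1555.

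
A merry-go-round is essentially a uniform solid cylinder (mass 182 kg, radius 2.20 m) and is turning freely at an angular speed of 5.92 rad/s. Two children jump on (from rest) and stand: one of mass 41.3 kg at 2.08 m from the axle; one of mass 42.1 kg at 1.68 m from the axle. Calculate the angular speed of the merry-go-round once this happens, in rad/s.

No external torque acts about the axle; L_before = L_after.
I_p = ½(182)(2.20)² = 440.4 kg·m².
Added inertia Σmr² = (41.3)(2.08)² + (42.1)(1.68)² = 297.5 kg·m²; I_f = 440.4 + 297.5 = 737.9 kg·m².
ω_f = I_p ω_i / I_f = (440.4)(5.92) / 737.9 = 3.533 rad/s.

ω_f ≈ 3.53 rad/s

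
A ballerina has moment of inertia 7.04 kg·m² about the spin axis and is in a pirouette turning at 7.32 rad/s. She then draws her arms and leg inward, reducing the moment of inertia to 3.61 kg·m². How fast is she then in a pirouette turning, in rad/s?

ω₂ ≈ 14.3 rad/s

No external torque acts about the spin axis, so angular momentum is conserved.
ω₂ = I₁ω₁ / I₂ = (7.040)(7.32 rad/s) / (3.610) = 14.28 rad/s.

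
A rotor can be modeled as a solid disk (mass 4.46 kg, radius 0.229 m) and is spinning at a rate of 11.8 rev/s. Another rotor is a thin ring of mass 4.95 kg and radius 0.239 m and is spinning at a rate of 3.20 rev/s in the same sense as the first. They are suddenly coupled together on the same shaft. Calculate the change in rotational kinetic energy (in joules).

ΔKE ≈ -121 J

No external torque acts about the common axis, so total angular momentum is conserved.
Moments of inertia: I_A = ½(4.46)(0.229)² = 0.1169 kg·m²; I_B = (4.95)(0.239)² = 0.2827 kg·m².
Taking A's sense as positive: L = (0.1169)(11.8) + (0.2827)(3.20) = 2.285 kg·m²·rev/s.
Combined I = 0.1169 + 0.2827 = 0.3997 kg·m².
ω_f = L / I = 2.285 / 0.3997 = 5.716 rev/s.
KE_i = ½ΣIω² = 378.6 J; KE_f = ½(0.3997)(35.92)² = 257.8 J.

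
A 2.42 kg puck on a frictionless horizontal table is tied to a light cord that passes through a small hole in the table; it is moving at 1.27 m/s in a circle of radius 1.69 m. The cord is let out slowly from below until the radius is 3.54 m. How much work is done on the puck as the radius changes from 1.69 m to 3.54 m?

W ≈ -1.51 J

The only horizontal force on the mass is along the cord (radial), so it exerts no torque about the hole and angular momentum m v r is conserved.
v₂ = v₁ r₁ / r₂ = (1.27)(1.69) / (3.54) = 0.6063 m/s.
W = ΔKE = ½m(v₂² − v₁²) = -1.507 J.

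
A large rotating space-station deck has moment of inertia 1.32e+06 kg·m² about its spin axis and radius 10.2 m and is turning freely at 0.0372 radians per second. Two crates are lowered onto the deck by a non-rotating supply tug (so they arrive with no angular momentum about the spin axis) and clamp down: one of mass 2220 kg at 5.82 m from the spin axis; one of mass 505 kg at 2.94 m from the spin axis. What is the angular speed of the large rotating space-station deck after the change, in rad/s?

The added mass arrives with no angular momentum about the spin axis, and any external torque about the spin axis is negligible, so the system's angular momentum is conserved.
Added inertia Σmr² = (2220)(5.82)² + (505)(2.94)² = 79560 kg·m²; I_f = 1.320e+06 + 79560 = 1.400e+06 kg·m².
ω_f = I_p ω_i / I_f = (1.320e+06)(0.0372) / 1.400e+06 = 0.03509 rad/s.

ω_f ≈ 0.0351 rad/s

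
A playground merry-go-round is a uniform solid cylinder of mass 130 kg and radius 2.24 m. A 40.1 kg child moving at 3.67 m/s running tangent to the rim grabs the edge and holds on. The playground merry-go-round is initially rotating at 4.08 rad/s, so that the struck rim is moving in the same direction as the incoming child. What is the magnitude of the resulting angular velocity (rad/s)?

The axle reaction passes through the axle and exerts no torque about it; angular momentum about the axle is conserved through the impact.
I_p = ½(130)(2.24)² = 326.1 kg·m². Taking the sense of the child's angular momentum as positive, L_{child} = m v R = (40.1)(3.67)(2.24) = 329.7 kg·m²/s.
L_i = +I_p ω_p + m v R = +(326.1)(4.08) + 329.7 = 1660 kg·m²/s.
After sticking, I_f = I_p + m R² = 326.1 + (40.1)(2.24)² = 527.3 kg·m².
ω_f = L_i / I_f = 1660 / 527.3 = 3.148 rad/s.

|ω_f| ≈ 3.15 rad/s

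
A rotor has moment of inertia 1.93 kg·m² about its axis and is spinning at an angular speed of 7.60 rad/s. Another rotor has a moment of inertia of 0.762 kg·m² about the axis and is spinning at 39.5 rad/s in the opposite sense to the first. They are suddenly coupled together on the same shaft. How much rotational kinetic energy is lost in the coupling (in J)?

The coupling torques are internal; angular momentum about the shared axis is conserved.
Taking A's sense as positive: L = (1.930)(7.60) − (0.7620)(39.5) = -15.43 kg·m²·rad/s.
Combined I = 1.930 + 0.7620 = 2.692 kg·m².
ω_f = L / I = -15.43 / 2.692 = -5.732 rad/s.
KE_i = ½ΣIω² = 650.2 J; KE_f = ½(2.692)(5.732)² = 44.23 J.

ΔKE lost ≈ 606 J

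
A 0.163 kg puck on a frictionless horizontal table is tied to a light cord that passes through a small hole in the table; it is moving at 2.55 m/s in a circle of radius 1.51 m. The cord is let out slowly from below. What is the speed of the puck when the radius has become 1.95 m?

Central (radial) force ⇒ zero torque about the center ⇒ m v r is constant.
v₂ = v₁ r₁ / r₂ = (2.55)(1.51) / (1.95) = 1.975 m/s.

v₂ ≈ 1.97 m/s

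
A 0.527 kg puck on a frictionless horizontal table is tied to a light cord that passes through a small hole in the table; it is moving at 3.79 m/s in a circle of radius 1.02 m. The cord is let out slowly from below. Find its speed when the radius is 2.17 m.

Central (radial) force ⇒ zero torque about the center ⇒ m v r is constant.
v₂ = v₁ r₁ / r₂ = (3.79)(1.02) / (2.17) = 1.781 m/s.

v₂ ≈ 1.78 m/s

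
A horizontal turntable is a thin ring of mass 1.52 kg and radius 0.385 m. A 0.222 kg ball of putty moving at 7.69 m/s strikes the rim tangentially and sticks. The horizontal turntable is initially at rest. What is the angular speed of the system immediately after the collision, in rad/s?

About the axle the impulsive forces during the collision are internal, so angular momentum about that axis is conserved.
I_p = (1.52)(0.385)² = 0.2253 kg·m². Taking the sense of the ball of putty's angular momentum as positive, L_{ball} = m v R = (0.222)(7.69)(0.385) = 0.6573 kg·m²/s.
L_i = 0 + 0.6573 = 0.6573 kg·m²/s.
After sticking, I_f = I_p + m R² = 0.2253 + (0.222)(0.385)² = 0.2582 kg·m².
ω_f = L_i / I_f = 0.6573 / 0.2582 = 2.545 rad/s.

|ω_f| ≈ 2.55 rad/s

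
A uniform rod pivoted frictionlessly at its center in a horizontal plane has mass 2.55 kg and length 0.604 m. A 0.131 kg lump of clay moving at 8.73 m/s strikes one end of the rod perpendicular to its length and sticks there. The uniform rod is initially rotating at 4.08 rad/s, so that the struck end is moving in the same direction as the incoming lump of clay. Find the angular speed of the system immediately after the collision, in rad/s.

About the pivot the impulsive forces during the collision are internal, so angular momentum about that axis is conserved.
I_p = (1/12)(2.55)(0.604)² = 0.07752 kg·m². Taking the sense of the lump of clay's angular momentum as positive, L_{lump} = m v R = (0.131)(8.73)(0.604/2) = 0.3454 kg·m²/s.
L_i = +I_p ω_p + m v R = +(0.07752)(4.08) + 0.3454 = 0.6617 kg·m²/s.
After sticking, I_f = I_p + m R² = 0.07752 + (0.131)(0.604/2)² = 0.08947 kg·m².
ω_f = L_i / I_f = 0.6617 / 0.08947 = 7.395 rad/s.

|ω_f| ≈ 7.40 rad/s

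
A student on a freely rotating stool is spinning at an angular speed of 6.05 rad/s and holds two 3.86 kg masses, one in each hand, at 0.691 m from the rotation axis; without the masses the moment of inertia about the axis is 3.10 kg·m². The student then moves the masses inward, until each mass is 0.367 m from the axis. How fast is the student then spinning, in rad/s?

No external torque acts about the spin axis, so angular momentum is conserved.
I₁ = 3.10 + 2(3.86)(0.691)² = 6.786 kg·m²; I₂ = 3.10 + 2(3.86)(0.367)² = 4.140 kg·m².
ω₂ = I₁ω₁ / I₂ = (6.786)(6.05 rad/s) / (4.140) = 9.917 rad/s.

ω₂ ≈ 9.92 rad/s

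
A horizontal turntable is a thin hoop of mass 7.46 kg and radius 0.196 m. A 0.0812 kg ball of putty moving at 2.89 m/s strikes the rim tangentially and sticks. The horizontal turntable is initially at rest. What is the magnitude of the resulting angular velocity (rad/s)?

|ω_f| ≈ 0.159 rad/s

The axle reaction passes through the axle and exerts no torque about it; angular momentum about the axle is conserved through the impact.
I_p = (7.46)(0.196)² = 0.2866 kg·m². Taking the sense of the ball of putty's angular momentum as positive, L_{ball} = m v R = (0.0812)(2.89)(0.196) = 0.04599 kg·m²/s.
L_i = 0 + 0.04599 = 0.04599 kg·m²/s.
After sticking, I_f = I_p + m R² = 0.2866 + (0.0812)(0.196)² = 0.2897 kg·m².
ω_f = L_i / I_f = 0.04599 / 0.2897 = 0.1588 rad/s.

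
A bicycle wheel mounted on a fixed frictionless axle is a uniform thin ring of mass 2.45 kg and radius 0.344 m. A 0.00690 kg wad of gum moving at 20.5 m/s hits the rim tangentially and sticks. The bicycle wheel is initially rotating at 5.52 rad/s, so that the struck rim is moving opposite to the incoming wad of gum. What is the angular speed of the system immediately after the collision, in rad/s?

|ω_f| ≈ 5.34 rad/s

About the axle the impulsive forces during the collision are internal, so angular momentum about that axis is conserved.
I_p = (2.45)(0.344)² = 0.2899 kg·m². Taking the sense of the wad of gum's angular momentum as positive, L_{wad} = m v R = (0.00690)(20.5)(0.344) = 0.04866 kg·m²/s.
L_i = −I_p ω_p + m v R = −(0.2899)(5.52) + 0.04866 = -1.552 kg·m²/s.
After sticking, I_f = I_p + m R² = 0.2899 + (0.00690)(0.344)² = 0.2907 kg·m².
ω_f = L_i / I_f = -1.552 / 0.2907 = -5.337 rad/s.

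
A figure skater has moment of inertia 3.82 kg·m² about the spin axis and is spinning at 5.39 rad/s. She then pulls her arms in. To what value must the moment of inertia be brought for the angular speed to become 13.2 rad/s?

No external torque acts about the spin axis, so angular momentum is conserved.
I₂ = I₁ω₁ / ω₂ = (3.82)(5.39) / (13.2) = 1.560 kg·m².

I₂ ≈ 1.56 kg·m²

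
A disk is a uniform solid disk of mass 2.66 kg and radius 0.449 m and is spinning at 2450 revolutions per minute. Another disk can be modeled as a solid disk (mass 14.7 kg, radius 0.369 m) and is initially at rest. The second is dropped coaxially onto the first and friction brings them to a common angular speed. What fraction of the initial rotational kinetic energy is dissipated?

fraction ≈ 0.789

No external torque acts about the common axis, so total angular momentum is conserved.
Moments of inertia: I_A = ½(2.66)(0.449)² = 0.2681 kg·m²; I_B = ½(14.7)(0.369)² = 1.001 kg·m².
Taking A's sense as positive: L = (0.2681)(2450) = 656.9 kg·m²·rpm.
Combined I = 0.2681 + 1.001 = 1.269 kg·m².
ω_f = L / I = 656.9 / 1.269 = 517.7 rpm.
KE_i = ½ΣIω² = 8825 J; KE_f = ½(1.269)(54.21)² = 1865 J.
Fraction dissipated = (KE_i − KE_f)/KE_i = 0.7887.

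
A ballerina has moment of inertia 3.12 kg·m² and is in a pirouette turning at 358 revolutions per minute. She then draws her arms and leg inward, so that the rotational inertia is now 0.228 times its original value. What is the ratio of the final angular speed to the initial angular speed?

With no external torque about the axis, L is conserved: I₁ω₁ = I₂ω₂.
I₂ = 0.228 × 3.12 = 0.7114 kg·m².
ω₂/ω₁ = I₁/I₂ = 3.120 / 0.7114 = 4.386.

ω₂/ω₁ ≈ 4.39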